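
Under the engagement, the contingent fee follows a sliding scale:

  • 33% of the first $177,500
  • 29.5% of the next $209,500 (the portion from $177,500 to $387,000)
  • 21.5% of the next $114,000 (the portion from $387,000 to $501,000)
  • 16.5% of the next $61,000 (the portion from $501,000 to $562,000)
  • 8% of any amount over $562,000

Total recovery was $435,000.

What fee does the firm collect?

First $177,500 at 33% = $58,575.00
Next $209,500 at 29.5% = $61,802.50
Remaining $48,000 at 21.5% = $10,320.00
Fee: $58,575.00 + $61,802.50 + $10,320.00 = $130,697.50

$130,697.50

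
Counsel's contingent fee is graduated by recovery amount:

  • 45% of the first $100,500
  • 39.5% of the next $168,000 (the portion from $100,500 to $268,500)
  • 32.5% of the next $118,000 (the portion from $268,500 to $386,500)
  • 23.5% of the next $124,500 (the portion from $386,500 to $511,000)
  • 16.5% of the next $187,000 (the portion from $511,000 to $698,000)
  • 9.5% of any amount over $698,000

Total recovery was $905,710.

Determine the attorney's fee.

$229,779.95

First $100,500 at 45% = $45,225.00
Next $168,000 at 39.5% = $66,360.00
Next $118,000 at 32.5% = $38,350.00
Next $124,500 at 23.5% = $29,257.50
Next $187,000 at 16.5% = $30,855.00
Remaining $207,710 at 9.5% = $19,732.45
Fee: $45,225.00 + $66,360.00 + $38,350.00 + $29,257.50 + $30,855.00 + $19,732.45 = $229,779.95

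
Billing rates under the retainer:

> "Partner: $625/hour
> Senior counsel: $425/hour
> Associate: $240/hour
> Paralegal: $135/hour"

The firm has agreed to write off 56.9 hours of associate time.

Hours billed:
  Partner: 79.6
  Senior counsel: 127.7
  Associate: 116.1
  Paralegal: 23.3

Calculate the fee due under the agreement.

$121,376.00

Partner: 79.6 × $625 = $49,750.00
Senior counsel: 127.7 × $425 = $54,272.50
Associate: 116.1 × $240 = $27,864.00
Paralegal: 23.3 × $135 = $3,145.50
Subtotal: $135,032.00
Write-off: 56.9 × $240 = $13,656.00
Total: $135,032.00 − $13,656.00 = $121,376.00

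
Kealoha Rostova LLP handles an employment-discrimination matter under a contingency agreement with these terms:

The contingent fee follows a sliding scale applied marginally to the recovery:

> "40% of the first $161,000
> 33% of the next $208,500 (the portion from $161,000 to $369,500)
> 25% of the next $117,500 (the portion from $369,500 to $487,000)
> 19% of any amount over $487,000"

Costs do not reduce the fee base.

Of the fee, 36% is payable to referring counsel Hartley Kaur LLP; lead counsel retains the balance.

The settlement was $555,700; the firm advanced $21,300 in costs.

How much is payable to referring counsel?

Fee base is the gross recovery, $555,700; costs are reimbursed separately.
First $161,000 at 40% = $64,400.00
Next $208,500 at 33% = $68,805.00
Next $117,500 at 25% = $29,375.00
Remaining $68,700 at 19% = $13,053.00
Fee: $64,400.00 + $68,805.00 + $29,375.00 + $13,053.00 = $175,633.00
Referral share: 36% of $175,633.00 = $63,227.88; lead counsel retains $175,633.00 − $63,227.88 = $112,405.12.

$63,227.88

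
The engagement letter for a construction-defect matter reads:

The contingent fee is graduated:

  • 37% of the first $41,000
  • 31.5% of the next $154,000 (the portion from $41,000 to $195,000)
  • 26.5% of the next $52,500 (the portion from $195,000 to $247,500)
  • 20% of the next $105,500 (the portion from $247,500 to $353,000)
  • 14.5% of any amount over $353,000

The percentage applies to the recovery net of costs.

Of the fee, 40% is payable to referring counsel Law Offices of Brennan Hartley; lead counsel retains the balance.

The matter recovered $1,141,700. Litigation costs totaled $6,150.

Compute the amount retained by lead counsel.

Fee base (net of costs): $1,141,700 − $6,150 = $1,135,550
First $41,000 at 37% = $15,170.00
Next $154,000 at 31.5% = $48,510.00
Next $52,500 at 26.5% = $13,912.50
Next $105,500 at 20% = $21,100.00
Remaining $782,550 at 14.5% = $113,469.75
Fee: $15,170.00 + $48,510.00 + $13,912.50 + $21,100.00 + $113,469.75 = $212,162.25
Referral share: 40% of $212,162.25 = $84,864.90; lead counsel retains $212,162.25 − $84,864.90 = $127,297.35.

$127,297.35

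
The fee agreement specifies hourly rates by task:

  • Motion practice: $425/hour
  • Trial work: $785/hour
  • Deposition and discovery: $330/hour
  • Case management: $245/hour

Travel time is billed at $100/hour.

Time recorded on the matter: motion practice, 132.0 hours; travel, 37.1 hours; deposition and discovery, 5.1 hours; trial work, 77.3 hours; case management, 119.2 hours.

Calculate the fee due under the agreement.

Motion practice: 132.0 × $425 = $56,100.00
Trial work: 77.3 × $785 = $60,680.50
Deposition and discovery: 5.1 × $330 = $1,683.00
Case management: 119.2 × $245 = $29,204.00
Subtotal: $56,100.00 + $60,680.50 + $1,683.00 + $29,204.00 = $147,667.50
Travel: 37.1 × $100 = $3,710.00
Total: $147,667.50 + $3,710.00 = $151,377.50

$151,377.50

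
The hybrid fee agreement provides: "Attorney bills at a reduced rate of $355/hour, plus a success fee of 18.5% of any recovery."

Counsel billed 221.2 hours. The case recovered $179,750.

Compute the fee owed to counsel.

Hourly: 221.2 × $355 = $78,526.00
Success fee: 18.5% of $179,750 = $33,253.75
Total: $78,526.00 + $33,253.75 = $111,779.75

$111,779.75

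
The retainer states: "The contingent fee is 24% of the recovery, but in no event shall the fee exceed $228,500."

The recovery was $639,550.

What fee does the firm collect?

$153,492.00

24% of $639,550 = $153,492.00
That is under the $228,500 cap.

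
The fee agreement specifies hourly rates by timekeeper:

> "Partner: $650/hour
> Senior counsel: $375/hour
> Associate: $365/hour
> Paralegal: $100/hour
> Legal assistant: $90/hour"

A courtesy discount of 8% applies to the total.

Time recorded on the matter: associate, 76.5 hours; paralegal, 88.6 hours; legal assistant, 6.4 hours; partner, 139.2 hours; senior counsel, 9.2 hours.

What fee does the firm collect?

$120,785.42

Partner: 139.2 × $650 = $90,480.00
Senior counsel: 9.2 × $375 = $3,450.00
Associate: 76.5 × $365 = $27,922.50
Paralegal: 88.6 × $100 = $8,860.00
Legal assistant: 6.4 × $90 = $576.00
Subtotal: $131,288.50
Less 8% discount: −$10,503.08
Total: $131,288.50 − $10,503.08 = $120,785.42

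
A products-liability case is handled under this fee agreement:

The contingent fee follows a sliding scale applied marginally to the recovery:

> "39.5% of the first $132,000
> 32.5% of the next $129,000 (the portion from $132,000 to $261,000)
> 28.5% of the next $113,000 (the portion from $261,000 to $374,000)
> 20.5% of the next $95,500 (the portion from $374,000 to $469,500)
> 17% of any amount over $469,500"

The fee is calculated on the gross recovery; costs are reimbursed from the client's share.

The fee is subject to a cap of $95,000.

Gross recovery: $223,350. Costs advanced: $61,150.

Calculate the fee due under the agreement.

$81,828.75

Fee base is the gross recovery, $223,350; costs are reimbursed separately.
First $132,000 at 39.5% = $52,140.00
Remaining $91,350 at 32.5% = $29,688.75
Fee: $52,140.00 + $29,688.75 = $81,828.75
$81,828.75 is under the $95,000 cap.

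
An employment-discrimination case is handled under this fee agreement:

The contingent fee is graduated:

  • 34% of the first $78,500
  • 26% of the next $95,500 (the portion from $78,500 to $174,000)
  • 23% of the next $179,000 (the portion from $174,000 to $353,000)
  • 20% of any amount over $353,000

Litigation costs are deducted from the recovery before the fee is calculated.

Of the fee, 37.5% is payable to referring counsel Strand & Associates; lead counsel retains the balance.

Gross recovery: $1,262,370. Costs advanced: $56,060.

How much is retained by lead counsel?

$164,595.00

Fee base (net of costs): $1,262,370 − $56,060 = $1,206,310
First $78,500 at 34% = $26,690.00
Next $95,500 at 26% = $24,830.00
Next $179,000 at 23% = $41,170.00
Remaining $853,310 at 20% = $170,662.00
Fee: $26,690.00 + $24,830.00 + $41,170.00 + $170,662.00 = $263,352.00
Referral share: 37.5% of $263,352.00 = $98,757.00; lead counsel retains $263,352.00 − $98,757.00 = $164,595.00.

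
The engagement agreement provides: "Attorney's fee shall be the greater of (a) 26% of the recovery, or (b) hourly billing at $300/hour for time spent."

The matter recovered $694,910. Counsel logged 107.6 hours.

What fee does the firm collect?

(a) 26% of $694,910 = $180,676.60
(b) 107.6 × $300 = $32,280.00
The greater is (a): $180,676.60.

$180,676.60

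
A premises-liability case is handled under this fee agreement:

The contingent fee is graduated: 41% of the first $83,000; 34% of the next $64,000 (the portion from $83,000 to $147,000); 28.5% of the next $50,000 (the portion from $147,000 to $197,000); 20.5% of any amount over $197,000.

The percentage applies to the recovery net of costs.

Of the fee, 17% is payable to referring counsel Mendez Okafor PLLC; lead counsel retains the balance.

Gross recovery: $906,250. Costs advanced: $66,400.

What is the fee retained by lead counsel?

$167,514.13

Fee base (net of costs): $906,250 − $66,400 = $839,850
First $83,000 at 41% = $34,030.00
Next $64,000 at 34% = $21,760.00
Next $50,000 at 28.5% = $14,250.00
Remaining $642,850 at 20.5% = $131,784.25
Fee: $34,030.00 + $21,760.00 + $14,250.00 + $131,784.25 = $201,824.25
Referral share: 17% of $201,824.25 = $34,310.12; lead counsel retains $201,824.25 − $34,310.12 = $167,514.13.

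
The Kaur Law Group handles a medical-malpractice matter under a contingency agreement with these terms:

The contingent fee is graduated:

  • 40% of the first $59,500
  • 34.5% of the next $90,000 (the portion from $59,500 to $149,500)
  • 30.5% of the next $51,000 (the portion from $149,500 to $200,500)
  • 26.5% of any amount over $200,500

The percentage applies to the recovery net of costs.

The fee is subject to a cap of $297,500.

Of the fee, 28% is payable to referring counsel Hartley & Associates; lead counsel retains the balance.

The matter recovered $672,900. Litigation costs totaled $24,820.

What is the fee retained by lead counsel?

$136,089.86

Fee base (net of costs): $672,900 − $24,820 = $648,080
First $59,500 at 40% = $23,800.00
Next $90,000 at 34.5% = $31,050.00
Next $51,000 at 30.5% = $15,555.00
Remaining $447,580 at 26.5% = $118,608.70
Fee: $23,800.00 + $31,050.00 + $15,555.00 + $118,608.70 = $189,013.70
$189,013.70 is under the $297,500 cap.
Referral share: 28% of $189,013.70 = $52,923.84; lead counsel retains $189,013.70 − $52,923.84 = $136,089.86.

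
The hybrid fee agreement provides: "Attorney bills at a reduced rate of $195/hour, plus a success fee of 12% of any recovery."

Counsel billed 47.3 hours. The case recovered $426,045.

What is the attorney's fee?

$60,348.90

Hourly: 47.3 × $195 = $9,223.50
Success fee: 12% of $426,045 = $51,125.40
Total: $9,223.50 + $51,125.40 = $60,348.90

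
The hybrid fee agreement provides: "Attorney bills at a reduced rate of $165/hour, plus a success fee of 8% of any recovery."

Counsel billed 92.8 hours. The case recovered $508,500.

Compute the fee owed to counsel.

Hourly: 92.8 × $165 = $15,312.00
Success fee: 8% of $508,500 = $40,680.00
Total: $15,312.00 + $40,680.00 = $55,992.00

$55,992.00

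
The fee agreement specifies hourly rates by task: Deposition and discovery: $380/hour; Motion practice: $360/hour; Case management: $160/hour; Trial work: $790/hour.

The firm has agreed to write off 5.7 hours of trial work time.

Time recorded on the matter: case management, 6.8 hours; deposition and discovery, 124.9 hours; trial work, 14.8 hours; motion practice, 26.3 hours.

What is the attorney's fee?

Deposition and discovery: 124.9 × $380 = $47,462.00
Motion practice: 26.3 × $360 = $9,468.00
Case management: 6.8 × $160 = $1,088.00
Trial work: 14.8 × $790 = $11,692.00
Subtotal: $69,710.00
Write-off: 5.7 × $790 = $4,503.00
Total: $69,710.00 − $4,503.00 = $65,207.00

$65,207.00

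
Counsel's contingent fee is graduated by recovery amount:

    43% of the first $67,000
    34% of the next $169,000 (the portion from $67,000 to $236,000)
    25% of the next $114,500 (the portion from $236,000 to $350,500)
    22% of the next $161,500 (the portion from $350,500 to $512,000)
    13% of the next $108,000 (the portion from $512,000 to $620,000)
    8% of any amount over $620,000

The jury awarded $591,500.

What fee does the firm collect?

First $67,000 at 43% = $28,810.00
Next $169,000 at 34% = $57,460.00
Next $114,500 at 25% = $28,625.00
Next $161,500 at 22% = $35,530.00
Remaining $79,500 at 13% = $10,335.00
Fee: $28,810.00 + $57,460.00 + $28,625.00 + $35,530.00 + $10,335.00 = $160,760.00

$160,760.00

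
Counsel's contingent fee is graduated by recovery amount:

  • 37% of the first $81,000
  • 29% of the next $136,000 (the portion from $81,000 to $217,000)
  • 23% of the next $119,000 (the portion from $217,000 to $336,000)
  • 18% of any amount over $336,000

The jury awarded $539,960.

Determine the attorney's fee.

First $81,000 at 37% = $29,970.00
Next $136,000 at 29% = $39,440.00
Next $119,000 at 23% = $27,370.00
Remaining $203,960 at 18% = $36,712.80
Fee: $29,970.00 + $39,440.00 + $27,370.00 + $36,712.80 = $133,492.80

$133,492.80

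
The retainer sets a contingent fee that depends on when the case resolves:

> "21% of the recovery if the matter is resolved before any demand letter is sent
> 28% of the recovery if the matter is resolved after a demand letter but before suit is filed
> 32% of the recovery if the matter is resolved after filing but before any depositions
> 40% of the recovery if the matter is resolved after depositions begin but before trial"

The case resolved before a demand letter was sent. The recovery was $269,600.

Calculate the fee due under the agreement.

The matter resolved before a demand letter was sent, so the 21% rate applies.
$269,600 × 21% = $56,616.00

$56,616.00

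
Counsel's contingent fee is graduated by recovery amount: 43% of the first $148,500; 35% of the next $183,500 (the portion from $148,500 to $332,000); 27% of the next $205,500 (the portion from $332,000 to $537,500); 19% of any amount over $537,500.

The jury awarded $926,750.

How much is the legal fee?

$257,522.50

First $148,500 at 43% = $63,855.00
Next $183,500 at 35% = $64,225.00
Next $205,500 at 27% = $55,485.00
Remaining $389,250 at 19% = $73,957.50
Fee: $63,855.00 + $64,225.00 + $55,485.00 + $73,957.50 = $257,522.50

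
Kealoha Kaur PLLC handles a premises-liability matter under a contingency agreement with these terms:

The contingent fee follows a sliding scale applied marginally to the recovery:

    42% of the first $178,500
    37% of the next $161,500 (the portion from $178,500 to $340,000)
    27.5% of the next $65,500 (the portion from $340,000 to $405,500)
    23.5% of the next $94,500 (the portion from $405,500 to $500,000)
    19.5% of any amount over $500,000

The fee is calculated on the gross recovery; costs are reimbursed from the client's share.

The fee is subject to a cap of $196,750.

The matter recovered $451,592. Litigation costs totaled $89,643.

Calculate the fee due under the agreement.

Fee base is the gross recovery, $451,592; costs are reimbursed separately.
First $178,500 at 42% = $74,970.00
Next $161,500 at 37% = $59,755.00
Next $65,500 at 27.5% = $18,012.50
Remaining $46,092 at 23.5% = $10,831.62
Fee: $74,970.00 + $59,755.00 + $18,012.50 + $10,831.62 = $163,569.12
$163,569.12 is under the $196,750 cap.

$163,569.12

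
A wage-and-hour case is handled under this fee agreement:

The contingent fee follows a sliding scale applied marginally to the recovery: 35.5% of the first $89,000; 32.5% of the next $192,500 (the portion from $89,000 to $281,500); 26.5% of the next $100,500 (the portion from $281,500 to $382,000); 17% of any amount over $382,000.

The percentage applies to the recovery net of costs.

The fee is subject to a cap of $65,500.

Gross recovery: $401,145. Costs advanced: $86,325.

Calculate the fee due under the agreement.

$65,500.00

Fee base (net of costs): $401,145 − $86,325 = $314,820
First $89,000 at 35.5% = $31,595.00
Next $192,500 at 32.5% = $62,562.50
Remaining $33,320 at 26.5% = $8,829.80
Fee: $31,595.00 + $62,562.50 + $8,829.80 = $102,987.30
$102,987.30 exceeds the $65,500 cap, so the fee is capped at $65,500.00.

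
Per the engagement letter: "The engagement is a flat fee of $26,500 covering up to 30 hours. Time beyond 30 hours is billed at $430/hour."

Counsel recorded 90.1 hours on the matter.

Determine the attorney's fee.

Flat fee: $26,500.00
Excess hours: 90.1 − 30 = 60.1
Overrun: 60.1 × $430 = $25,843.00
Total: $26,500.00 + $25,843.00 = $52,343.00

$52,343.00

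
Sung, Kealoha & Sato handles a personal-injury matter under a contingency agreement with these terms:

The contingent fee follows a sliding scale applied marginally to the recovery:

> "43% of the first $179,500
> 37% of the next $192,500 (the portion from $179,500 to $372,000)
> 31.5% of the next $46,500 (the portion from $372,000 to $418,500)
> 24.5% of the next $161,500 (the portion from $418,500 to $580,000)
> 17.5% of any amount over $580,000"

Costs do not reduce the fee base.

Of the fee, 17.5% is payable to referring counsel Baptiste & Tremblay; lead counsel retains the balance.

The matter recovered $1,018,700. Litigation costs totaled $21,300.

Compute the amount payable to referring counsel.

$48,894.56

Fee base is the gross recovery, $1,018,700; costs are reimbursed separately.
First $179,500 at 43% = $77,185.00
Next $192,500 at 37% = $71,225.00
Next $46,500 at 31.5% = $14,647.50
Next $161,500 at 24.5% = $39,567.50
Remaining $438,700 at 17.5% = $76,772.50
Fee: $77,185.00 + $71,225.00 + $14,647.50 + $39,567.50 + $76,772.50 = $279,397.50
Referral share: 17.5% of $279,397.50 = $48,894.56; lead counsel retains $279,397.50 − $48,894.56 = $230,502.94.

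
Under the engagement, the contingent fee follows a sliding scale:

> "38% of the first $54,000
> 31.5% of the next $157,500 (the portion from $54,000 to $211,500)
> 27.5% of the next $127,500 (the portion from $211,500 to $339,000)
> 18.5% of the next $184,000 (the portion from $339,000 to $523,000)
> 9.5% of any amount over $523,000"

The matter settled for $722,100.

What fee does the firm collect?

$158,149.50

First $54,000 at 38% = $20,520.00
Next $157,500 at 31.5% = $49,612.50
Next $127,500 at 27.5% = $35,062.50
Next $184,000 at 18.5% = $34,040.00
Remaining $199,100 at 9.5% = $18,914.50
Fee: $20,520.00 + $49,612.50 + $35,062.50 + $34,040.00 + $18,914.50 = $158,149.50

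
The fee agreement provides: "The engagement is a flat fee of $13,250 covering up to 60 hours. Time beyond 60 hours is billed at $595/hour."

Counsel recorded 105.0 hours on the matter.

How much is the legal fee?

$40,025.00

Flat fee: $13,250.00
Excess hours: 105.0 − 60 = 45.0
Overrun: 45.0 × $595 = $26,775.00
Total: $13,250.00 + $26,775.00 = $40,025.00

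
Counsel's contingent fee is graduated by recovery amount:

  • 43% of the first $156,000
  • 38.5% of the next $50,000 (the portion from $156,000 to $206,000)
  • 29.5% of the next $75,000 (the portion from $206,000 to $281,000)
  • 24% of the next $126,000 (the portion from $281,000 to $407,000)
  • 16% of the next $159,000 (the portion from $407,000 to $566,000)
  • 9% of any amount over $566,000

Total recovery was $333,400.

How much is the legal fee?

$121,031.00

First $156,000 at 43% = $67,080.00
Next $50,000 at 38.5% = $19,250.00
Next $75,000 at 29.5% = $22,125.00
Remaining $52,400 at 24% = $12,576.00
Fee: $67,080.00 + $19,250.00 + $22,125.00 + $12,576.00 = $121,031.00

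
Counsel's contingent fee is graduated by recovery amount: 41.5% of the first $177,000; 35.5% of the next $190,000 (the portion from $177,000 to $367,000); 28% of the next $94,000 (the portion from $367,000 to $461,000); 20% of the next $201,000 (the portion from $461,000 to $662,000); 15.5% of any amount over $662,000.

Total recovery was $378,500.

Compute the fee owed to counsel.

First $177,000 at 41.5% = $73,455.00
Next $190,000 at 35.5% = $67,450.00
Remaining $11,500 at 28% = $3,220.00
Fee: $73,455.00 + $67,450.00 + $3,220.00 = $144,125.00

$144,125.00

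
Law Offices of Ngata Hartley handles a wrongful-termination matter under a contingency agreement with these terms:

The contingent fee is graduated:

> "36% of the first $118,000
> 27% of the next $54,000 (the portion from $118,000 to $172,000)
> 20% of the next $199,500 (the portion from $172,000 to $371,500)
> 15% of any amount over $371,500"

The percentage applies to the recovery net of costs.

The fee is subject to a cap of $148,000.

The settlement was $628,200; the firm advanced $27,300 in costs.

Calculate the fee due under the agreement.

$131,370.00

Fee base (net of costs): $628,200 − $27,300 = $600,900
First $118,000 at 36% = $42,480.00
Next $54,000 at 27% = $14,580.00
Next $199,500 at 20% = $39,900.00
Remaining $229,400 at 15% = $34,410.00
Fee: $42,480.00 + $14,580.00 + $39,900.00 + $34,410.00 = $131,370.00
$131,370.00 is under the $148,000 cap.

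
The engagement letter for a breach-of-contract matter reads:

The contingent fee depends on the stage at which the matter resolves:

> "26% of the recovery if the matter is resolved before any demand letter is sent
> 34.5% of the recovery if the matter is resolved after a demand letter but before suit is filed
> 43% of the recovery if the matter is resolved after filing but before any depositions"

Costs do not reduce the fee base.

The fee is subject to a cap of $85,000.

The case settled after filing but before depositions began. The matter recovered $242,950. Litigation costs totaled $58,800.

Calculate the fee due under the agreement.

$85,000.00

Fee base is the gross recovery, $242,950; costs are reimbursed separately.
The matter settled after filing but before depositions began, so the 43% rate applies.
$242,950 × 43% = $104,468.50
$104,468.50 exceeds the $85,000 cap, so the fee is capped at $85,000.00.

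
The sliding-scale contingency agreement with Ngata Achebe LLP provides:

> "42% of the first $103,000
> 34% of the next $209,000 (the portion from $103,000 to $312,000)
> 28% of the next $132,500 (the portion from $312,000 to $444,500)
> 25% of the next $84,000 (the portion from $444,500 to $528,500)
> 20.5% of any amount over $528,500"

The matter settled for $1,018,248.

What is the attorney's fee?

First $103,000 at 42% = $43,260.00
Next $209,000 at 34% = $71,060.00
Next $132,500 at 28% = $37,100.00
Next $84,000 at 25% = $21,000.00
Remaining $489,748 at 20.5% = $100,398.34
Fee: $43,260.00 + $71,060.00 + $37,100.00 + $21,000.00 + $100,398.34 = $272,818.34

$272,818.34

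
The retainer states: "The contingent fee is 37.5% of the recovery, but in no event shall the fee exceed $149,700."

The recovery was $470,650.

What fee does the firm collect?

37.5% of $470,650 = $176,493.75
That exceeds the $149,700 cap, so the fee is capped at $149,700.

$149,700.00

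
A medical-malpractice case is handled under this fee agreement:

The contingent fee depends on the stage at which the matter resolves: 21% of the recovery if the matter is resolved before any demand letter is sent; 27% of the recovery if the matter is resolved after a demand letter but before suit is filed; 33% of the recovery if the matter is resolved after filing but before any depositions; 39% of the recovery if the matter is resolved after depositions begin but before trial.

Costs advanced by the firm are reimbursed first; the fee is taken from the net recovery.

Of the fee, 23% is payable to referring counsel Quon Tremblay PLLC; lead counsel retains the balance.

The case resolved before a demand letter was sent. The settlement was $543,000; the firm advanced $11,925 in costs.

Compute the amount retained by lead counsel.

$85,874.83

Fee base (net of costs): $543,000 − $11,925 = $531,075
The matter resolved before a demand letter was sent, so the 21% rate applies.
$531,075 × 21% = $111,525.75
Referral share: 23% of $111,525.75 = $25,650.92; lead counsel retains $111,525.75 − $25,650.92 = $85,874.83.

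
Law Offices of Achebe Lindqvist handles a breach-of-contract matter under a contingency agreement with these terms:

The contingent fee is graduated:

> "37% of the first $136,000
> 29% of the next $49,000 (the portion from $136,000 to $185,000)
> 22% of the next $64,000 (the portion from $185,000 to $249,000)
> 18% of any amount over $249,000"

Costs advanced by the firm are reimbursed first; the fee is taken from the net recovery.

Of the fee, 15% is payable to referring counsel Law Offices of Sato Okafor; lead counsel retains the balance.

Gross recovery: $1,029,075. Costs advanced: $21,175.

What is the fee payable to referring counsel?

$32,281.80

Fee base (net of costs): $1,029,075 − $21,175 = $1,007,900
First $136,000 at 37% = $50,320.00
Next $49,000 at 29% = $14,210.00
Next $64,000 at 22% = $14,080.00
Remaining $758,900 at 18% = $136,602.00
Fee: $50,320.00 + $14,210.00 + $14,080.00 + $136,602.00 = $215,212.00
Referral share: 15% of $215,212.00 = $32,281.80; lead counsel retains $215,212.00 − $32,281.80 = $182,930.20.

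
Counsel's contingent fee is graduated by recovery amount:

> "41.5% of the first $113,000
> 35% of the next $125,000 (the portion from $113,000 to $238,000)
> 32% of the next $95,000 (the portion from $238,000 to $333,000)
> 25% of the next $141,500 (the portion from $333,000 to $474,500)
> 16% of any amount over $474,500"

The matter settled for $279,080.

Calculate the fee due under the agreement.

First $113,000 at 41.5% = $46,895.00
Next $125,000 at 35% = $43,750.00
Remaining $41,080 at 32% = $13,145.60
Fee: $46,895.00 + $43,750.00 + $13,145.60 = $103,790.60

$103,790.60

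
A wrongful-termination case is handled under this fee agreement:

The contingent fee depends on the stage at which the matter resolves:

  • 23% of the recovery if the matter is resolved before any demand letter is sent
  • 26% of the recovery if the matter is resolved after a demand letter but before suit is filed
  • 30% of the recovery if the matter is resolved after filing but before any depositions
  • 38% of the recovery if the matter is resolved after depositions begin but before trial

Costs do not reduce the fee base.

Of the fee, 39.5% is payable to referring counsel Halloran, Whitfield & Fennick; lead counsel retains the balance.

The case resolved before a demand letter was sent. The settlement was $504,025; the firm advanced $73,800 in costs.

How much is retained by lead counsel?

$70,135.08

Fee base is the gross recovery, $504,025; costs are reimbursed separately.
The matter resolved before a demand letter was sent, so the 23% rate applies.
$504,025 × 23% = $115,925.75
Referral share: 39.5% of $115,925.75 = $45,790.67; lead counsel retains $115,925.75 − $45,790.67 = $70,135.08.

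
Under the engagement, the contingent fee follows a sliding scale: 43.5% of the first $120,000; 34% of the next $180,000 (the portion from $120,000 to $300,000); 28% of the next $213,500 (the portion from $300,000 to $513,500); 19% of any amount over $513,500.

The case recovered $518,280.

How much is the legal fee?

First $120,000 at 43.5% = $52,200.00
Next $180,000 at 34% = $61,200.00
Next $213,500 at 28% = $59,780.00
Remaining $4,780 at 19% = $908.20
Fee: $52,200.00 + $61,200.00 + $59,780.00 + $908.20 = $174,088.20

$174,088.20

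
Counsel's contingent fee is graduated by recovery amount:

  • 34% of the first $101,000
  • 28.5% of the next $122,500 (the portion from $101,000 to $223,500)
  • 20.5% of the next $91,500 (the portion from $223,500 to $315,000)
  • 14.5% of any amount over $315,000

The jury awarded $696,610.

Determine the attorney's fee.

First $101,000 at 34% = $34,340.00
Next $122,500 at 28.5% = $34,912.50
Next $91,500 at 20.5% = $18,757.50
Remaining $381,610 at 14.5% = $55,333.45
Fee: $34,340.00 + $34,912.50 + $18,757.50 + $55,333.45 = $143,343.45

$143,343.45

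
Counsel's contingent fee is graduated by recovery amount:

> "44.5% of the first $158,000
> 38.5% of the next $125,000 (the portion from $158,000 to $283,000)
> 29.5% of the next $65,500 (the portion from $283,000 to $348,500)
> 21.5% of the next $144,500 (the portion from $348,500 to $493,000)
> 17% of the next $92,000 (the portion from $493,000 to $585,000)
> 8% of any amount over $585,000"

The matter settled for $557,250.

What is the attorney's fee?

$179,747.50

First $158,000 at 44.5% = $70,310.00
Next $125,000 at 38.5% = $48,125.00
Next $65,500 at 29.5% = $19,322.50
Next $144,500 at 21.5% = $31,067.50
Remaining $64,250 at 17% = $10,922.50
Fee: $70,310.00 + $48,125.00 + $19,322.50 + $31,067.50 + $10,922.50 = $179,747.50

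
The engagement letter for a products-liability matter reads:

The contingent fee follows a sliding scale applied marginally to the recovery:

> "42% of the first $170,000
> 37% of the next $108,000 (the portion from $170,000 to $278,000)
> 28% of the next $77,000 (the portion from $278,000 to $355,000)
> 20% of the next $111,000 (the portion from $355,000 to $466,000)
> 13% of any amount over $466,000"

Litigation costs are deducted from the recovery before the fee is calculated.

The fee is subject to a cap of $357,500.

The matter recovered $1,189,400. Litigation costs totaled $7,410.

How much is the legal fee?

Fee base (net of costs): $1,189,400 − $7,410 = $1,181,990
First $170,000 at 42% = $71,400.00
Next $108,000 at 37% = $39,960.00
Next $77,000 at 28% = $21,560.00
Next $111,000 at 20% = $22,200.00
Remaining $715,990 at 13% = $93,078.70
Fee: $71,400.00 + $39,960.00 + $21,560.00 + $22,200.00 + $93,078.70 = $248,198.70
$248,198.70 is under the $357,500 cap.

$248,198.70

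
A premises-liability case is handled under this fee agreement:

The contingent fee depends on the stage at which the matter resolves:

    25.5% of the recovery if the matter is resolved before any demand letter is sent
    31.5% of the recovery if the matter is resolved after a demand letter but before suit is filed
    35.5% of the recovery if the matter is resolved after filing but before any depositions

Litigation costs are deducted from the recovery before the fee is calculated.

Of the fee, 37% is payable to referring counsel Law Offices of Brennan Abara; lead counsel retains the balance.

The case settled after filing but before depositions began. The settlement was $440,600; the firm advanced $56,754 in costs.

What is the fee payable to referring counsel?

Fee base (net of costs): $440,600 − $56,754 = $383,846
The matter settled after filing but before depositions began, so the 35.5% rate applies.
$383,846 × 35.5% = $136,265.33
Referral share: 37% of $136,265.33 = $50,418.17; lead counsel retains $136,265.33 − $50,418.17 = $85,847.16.

$50,418.17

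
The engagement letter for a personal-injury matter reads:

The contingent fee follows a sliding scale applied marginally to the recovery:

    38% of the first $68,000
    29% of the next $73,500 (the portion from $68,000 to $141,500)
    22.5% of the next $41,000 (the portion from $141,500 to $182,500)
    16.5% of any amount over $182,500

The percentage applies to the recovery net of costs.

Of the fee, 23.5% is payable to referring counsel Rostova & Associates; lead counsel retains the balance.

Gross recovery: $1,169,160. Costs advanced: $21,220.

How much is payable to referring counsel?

Fee base (net of costs): $1,169,160 − $21,220 = $1,147,940
First $68,000 at 38% = $25,840.00
Next $73,500 at 29% = $21,315.00
Next $41,000 at 22.5% = $9,225.00
Remaining $965,440 at 16.5% = $159,297.60
Fee: $25,840.00 + $21,315.00 + $9,225.00 + $159,297.60 = $215,677.60
Referral share: 23.5% of $215,677.60 = $50,684.24; lead counsel retains $215,677.60 − $50,684.24 = $164,993.36.

$50,684.24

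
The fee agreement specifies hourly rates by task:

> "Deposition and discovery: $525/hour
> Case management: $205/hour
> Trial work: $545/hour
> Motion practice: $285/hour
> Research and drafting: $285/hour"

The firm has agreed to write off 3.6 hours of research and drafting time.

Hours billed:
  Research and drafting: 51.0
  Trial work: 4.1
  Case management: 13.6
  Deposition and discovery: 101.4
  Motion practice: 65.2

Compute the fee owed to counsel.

$90,348.50

Deposition and discovery: 101.4 × $525 = $53,235.00
Case management: 13.6 × $205 = $2,788.00
Trial work: 4.1 × $545 = $2,234.50
Motion practice: 65.2 × $285 = $18,582.00
Research and drafting: 51.0 × $285 = $14,535.00
Subtotal: $91,374.50
Write-off: 3.6 × $285 = $1,026.00
Total: $91,374.50 − $1,026.00 = $90,348.50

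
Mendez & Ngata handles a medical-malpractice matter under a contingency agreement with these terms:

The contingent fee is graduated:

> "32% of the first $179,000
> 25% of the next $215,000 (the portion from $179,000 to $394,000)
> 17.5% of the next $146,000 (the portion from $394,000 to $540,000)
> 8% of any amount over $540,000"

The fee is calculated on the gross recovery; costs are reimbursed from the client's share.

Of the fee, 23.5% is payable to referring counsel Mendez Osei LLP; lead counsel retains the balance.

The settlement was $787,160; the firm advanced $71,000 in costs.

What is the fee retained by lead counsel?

Fee base is the gross recovery, $787,160; costs are reimbursed separately.
First $179,000 at 32% = $57,280.00
Next $215,000 at 25% = $53,750.00
Next $146,000 at 17.5% = $25,550.00
Remaining $247,160 at 8% = $19,772.80
Fee: $57,280.00 + $53,750.00 + $25,550.00 + $19,772.80 = $156,352.80
Referral share: 23.5% of $156,352.80 = $36,742.91; lead counsel retains $156,352.80 − $36,742.91 = $119,609.89.

$119,609.89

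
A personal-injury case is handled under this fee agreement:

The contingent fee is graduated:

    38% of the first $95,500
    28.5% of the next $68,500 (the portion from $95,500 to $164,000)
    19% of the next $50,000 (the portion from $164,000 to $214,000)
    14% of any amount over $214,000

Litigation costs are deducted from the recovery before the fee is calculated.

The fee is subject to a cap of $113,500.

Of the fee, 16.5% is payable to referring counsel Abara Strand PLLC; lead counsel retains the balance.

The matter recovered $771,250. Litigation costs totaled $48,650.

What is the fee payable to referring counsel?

Fee base (net of costs): $771,250 − $48,650 = $722,600
First $95,500 at 38% = $36,290.00
Next $68,500 at 28.5% = $19,522.50
Next $50,000 at 19% = $9,500.00
Remaining $508,600 at 14% = $71,204.00
Fee: $36,290.00 + $19,522.50 + $9,500.00 + $71,204.00 = $136,516.50
$136,516.50 exceeds the $113,500 cap, so the fee is capped at $113,500.00.
Referral share: 16.5% of $113,500.00 = $18,727.50; lead counsel retains $113,500.00 − $18,727.50 = $94,772.50.

$18,727.50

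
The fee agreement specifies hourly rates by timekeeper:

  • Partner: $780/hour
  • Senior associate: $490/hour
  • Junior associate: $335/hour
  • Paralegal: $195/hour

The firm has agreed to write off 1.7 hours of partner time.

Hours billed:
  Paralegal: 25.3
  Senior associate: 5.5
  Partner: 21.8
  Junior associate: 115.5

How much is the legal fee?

$61,999.00

Partner: 21.8 × $780 = $17,004.00
Senior associate: 5.5 × $490 = $2,695.00
Junior associate: 115.5 × $335 = $38,692.50
Paralegal: 25.3 × $195 = $4,933.50
Subtotal: $63,325.00
Write-off: 1.7 × $780 = $1,326.00
Total: $63,325.00 − $1,326.00 = $61,999.00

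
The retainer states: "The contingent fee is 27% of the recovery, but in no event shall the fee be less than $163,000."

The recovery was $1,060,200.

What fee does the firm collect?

$286,254.00

27% of $1,060,200 = $286,254.00
That exceeds the $163,000 minimum.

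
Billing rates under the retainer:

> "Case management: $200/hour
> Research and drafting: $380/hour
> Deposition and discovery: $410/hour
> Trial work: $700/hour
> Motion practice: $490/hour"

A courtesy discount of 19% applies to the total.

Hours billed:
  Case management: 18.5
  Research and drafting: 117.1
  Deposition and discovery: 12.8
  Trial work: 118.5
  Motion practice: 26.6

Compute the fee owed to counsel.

Case management: 18.5 × $200 = $3,700.00
Research and drafting: 117.1 × $380 = $44,498.00
Deposition and discovery: 12.8 × $410 = $5,248.00
Trial work: 118.5 × $700 = $82,950.00
Motion practice: 26.6 × $490 = $13,034.00
Subtotal: $149,430.00
Less 19% discount: −$28,391.70
Total: $149,430.00 − $28,391.70 = $121,038.30

$121,038.30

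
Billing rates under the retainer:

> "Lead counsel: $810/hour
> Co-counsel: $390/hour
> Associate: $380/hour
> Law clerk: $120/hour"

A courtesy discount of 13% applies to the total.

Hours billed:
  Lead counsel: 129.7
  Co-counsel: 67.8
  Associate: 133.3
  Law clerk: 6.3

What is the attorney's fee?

$159,130.83

Lead counsel: 129.7 × $810 = $105,057.00
Co-counsel: 67.8 × $390 = $26,442.00
Associate: 133.3 × $380 = $50,654.00
Law clerk: 6.3 × $120 = $756.00
Subtotal: $182,909.00
Less 13% discount: −$23,778.17
Total: $182,909.00 − $23,778.17 = $159,130.83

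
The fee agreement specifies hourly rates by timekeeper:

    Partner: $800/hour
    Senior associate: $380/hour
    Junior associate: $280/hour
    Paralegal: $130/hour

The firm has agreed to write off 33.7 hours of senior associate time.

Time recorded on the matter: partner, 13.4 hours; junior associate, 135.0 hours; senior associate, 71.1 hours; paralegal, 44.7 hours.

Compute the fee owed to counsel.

$68,543.00

Partner: 13.4 × $800 = $10,720.00
Senior associate: 71.1 × $380 = $27,018.00
Junior associate: 135.0 × $280 = $37,800.00
Paralegal: 44.7 × $130 = $5,811.00
Subtotal: $81,349.00
Write-off: 33.7 × $380 = $12,806.00
Total: $81,349.00 − $12,806.00 = $68,543.00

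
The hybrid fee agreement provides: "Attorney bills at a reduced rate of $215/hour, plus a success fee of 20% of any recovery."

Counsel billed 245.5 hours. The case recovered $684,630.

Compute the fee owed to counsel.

Hourly: 245.5 × $215 = $52,782.50
Success fee: 20% of $684,630 = $136,926.00
Total: $52,782.50 + $136,926.00 = $189,708.50

$189,708.50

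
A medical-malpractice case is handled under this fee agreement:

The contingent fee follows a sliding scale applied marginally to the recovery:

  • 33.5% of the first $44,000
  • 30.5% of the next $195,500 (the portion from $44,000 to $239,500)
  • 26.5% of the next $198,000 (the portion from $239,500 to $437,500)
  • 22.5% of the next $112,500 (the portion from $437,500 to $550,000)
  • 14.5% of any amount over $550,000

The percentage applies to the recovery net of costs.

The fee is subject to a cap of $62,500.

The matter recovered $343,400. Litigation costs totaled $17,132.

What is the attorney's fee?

$62,500.00

Fee base (net of costs): $343,400 − $17,132 = $326,268
First $44,000 at 33.5% = $14,740.00
Next $195,500 at 30.5% = $59,627.50
Remaining $86,768 at 26.5% = $22,993.52
Fee: $14,740.00 + $59,627.50 + $22,993.52 = $97,361.02
$97,361.02 exceeds the $62,500 cap, so the fee is capped at $62,500.00.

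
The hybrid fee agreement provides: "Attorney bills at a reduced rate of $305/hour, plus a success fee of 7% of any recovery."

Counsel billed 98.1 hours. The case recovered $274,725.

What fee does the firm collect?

Hourly: 98.1 × $305 = $29,920.50
Success fee: 7% of $274,725 = $19,230.75
Total: $29,920.50 + $19,230.75 = $49,151.25

$49,151.25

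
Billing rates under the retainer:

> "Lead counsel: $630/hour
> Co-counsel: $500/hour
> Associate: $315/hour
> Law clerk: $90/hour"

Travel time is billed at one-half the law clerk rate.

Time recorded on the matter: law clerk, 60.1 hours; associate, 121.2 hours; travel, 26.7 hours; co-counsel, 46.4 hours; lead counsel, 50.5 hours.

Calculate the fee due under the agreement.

$99,803.50

Lead counsel: 50.5 × $630 = $31,815.00
Co-counsel: 46.4 × $500 = $23,200.00
Associate: 121.2 × $315 = $38,178.00
Law clerk: 60.1 × $90 = $5,409.00
Subtotal: $31,815.00 + $23,200.00 + $38,178.00 + $5,409.00 = $98,602.00
Travel: 26.7 × ($90 ÷ 2) = 26.7 × $45.00 = $1,201.50
Total: $98,602.00 + $1,201.50 = $99,803.50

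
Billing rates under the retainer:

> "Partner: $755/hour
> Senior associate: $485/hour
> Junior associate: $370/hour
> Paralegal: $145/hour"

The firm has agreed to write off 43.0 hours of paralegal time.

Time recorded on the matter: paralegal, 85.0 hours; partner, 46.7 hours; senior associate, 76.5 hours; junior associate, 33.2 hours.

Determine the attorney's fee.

$90,735.00

Partner: 46.7 × $755 = $35,258.50
Senior associate: 76.5 × $485 = $37,102.50
Junior associate: 33.2 × $370 = $12,284.00
Paralegal: 85.0 × $145 = $12,325.00
Subtotal: $96,970.00
Write-off: 43.0 × $145 = $6,235.00
Total: $96,970.00 − $6,235.00 = $90,735.00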